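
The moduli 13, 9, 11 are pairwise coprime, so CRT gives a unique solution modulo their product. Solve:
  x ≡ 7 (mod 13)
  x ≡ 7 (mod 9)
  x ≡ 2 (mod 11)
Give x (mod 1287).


Moduli 13, 9, 11 are pairwise coprime; by CRT there is a unique solution modulo M = 13 · 9 · 11 = 1287.
Solve pairwise, accumulating the modulus:
  Start with x ≡ 7 (mod 13).
  Combine with x ≡ 7 (mod 9): since gcd(13, 9) = 1, we get a unique residue mod 117.
    Write x = 7 + 13·t and substitute into x ≡ 7 (mod 9): 13·t ≡ 7 − 7 = 0 (mod 9).
    Reduce coefficients mod 9: 4·t ≡ 0 (mod 9).
    The inverse of 4 mod 9 is 7 (since 4·7 = 28 = 3·9 + 1), so t ≡ 7·0 = 0 ≡ 0 (mod 9).
    Then x = 7 + 13·0 = 7, valid modulo lcm(13, 9) = 117: x ≡ 7 (mod 117).
  Combine with x ≡ 2 (mod 11): since gcd(117, 11) = 1, we get a unique residue mod 1287.
    Write x = 7 + 117·t and substitute into x ≡ 2 (mod 11): 117·t ≡ 2 − 7 = -5 (mod 11).
    Reduce coefficients mod 11: 7·t ≡ 6 (mod 11).
    The inverse of 7 mod 11 is 8 (since 7·8 = 56 = 5·11 + 1), so t ≡ 8·6 = 48 ≡ 4 (mod 11).
    Then x = 7 + 117·4 = 475, valid modulo lcm(117, 11) = 1287: x ≡ 475 (mod 1287).
Verify: 475 mod 13 = 7 ✓, 475 mod 9 = 7 ✓, 475 mod 11 = 2 ✓.

x ≡ 475 (mod 1287).


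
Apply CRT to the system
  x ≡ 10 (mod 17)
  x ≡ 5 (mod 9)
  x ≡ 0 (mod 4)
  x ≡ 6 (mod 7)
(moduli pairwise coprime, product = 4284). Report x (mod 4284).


Product of moduli M = 17 · 9 · 4 · 7 = 4284.
Merge one congruence at a time:
  Start: x ≡ 10 (mod 17).
  Combine with x ≡ 5 (mod 9); new modulus lcm = 153.
    Write x = 10 + 17·t and substitute into x ≡ 5 (mod 9): 17·t ≡ 5 − 10 = -5 (mod 9).
    Reduce coefficients mod 9: 8·t ≡ 4 (mod 9).
    The inverse of 8 mod 9 is 8 (since 8·8 = 64 = 7·9 + 1), so t ≡ 8·4 = 32 ≡ 5 (mod 9).
    Then x = 10 + 17·5 = 95, valid modulo lcm(17, 9) = 153: x ≡ 95 (mod 153).
  Combine with x ≡ 0 (mod 4); new modulus lcm = 612.
    Write x = 95 + 153·t and substitute into x ≡ 0 (mod 4): 153·t ≡ 0 − 95 = -95 (mod 4).
    Reduce coefficients mod 4: 1·t ≡ 1 (mod 4).
    So t ≡ 1 (mod 4).
    Then x = 95 + 153·1 = 248, valid modulo lcm(153, 4) = 612: x ≡ 248 (mod 612).
  Combine with x ≡ 6 (mod 7); new modulus lcm = 4284.
    Write x = 248 + 612·t and substitute into x ≡ 6 (mod 7): 612·t ≡ 6 − 248 = -242 (mod 7).
    Reduce coefficients mod 7: 3·t ≡ 3 (mod 7).
    The inverse of 3 mod 7 is 5 (since 3·5 = 15 = 2·7 + 1), so t ≡ 5·3 = 15 ≡ 1 (mod 7).
    Then x = 248 + 612·1 = 860, valid modulo lcm(612, 7) = 4284: x ≡ 860 (mod 4284).
Verify against each original: 860 mod 17 = 10, 860 mod 9 = 5, 860 mod 4 = 0, 860 mod 7 = 6.

x ≡ 860 (mod 4284).


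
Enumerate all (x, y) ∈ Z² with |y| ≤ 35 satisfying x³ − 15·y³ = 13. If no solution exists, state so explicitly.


The equation is x³ - 15y³ = 13. For fixed y, x³ = 15·y³ + 13, so a solution requires the RHS to be a perfect cube.
Strategy: iterate y from -35 to 35, compute RHS = 15·y³ + 13, and check whether it is a (positive or negative) perfect cube.
Check small values of y:
  y = 0: RHS = 13 is not a perfect cube.
  y = 1: RHS = 28 is not a perfect cube.
  y = -1: RHS = -2 is not a perfect cube.
  y = 2: RHS = 133 is not a perfect cube.
  y = -2: RHS = -107 is not a perfect cube.
  y = 3: RHS = 418 is not a perfect cube.
  y = -3: RHS = -392 is not a perfect cube.
Continuing the search up to |y| = 35 finds no solutions either.
No (x, y) in the scanned range satisfies the equation.

No integer solutions with |y| ≤ 35.


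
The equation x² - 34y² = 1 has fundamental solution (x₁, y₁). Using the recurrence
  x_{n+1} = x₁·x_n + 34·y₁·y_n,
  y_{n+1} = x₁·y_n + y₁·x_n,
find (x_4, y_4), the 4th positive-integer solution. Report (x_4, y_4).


Step 1: Find the fundamental solution (x₁, y₁) of x² - 34y² = 1.
  Expand √34 as a continued fraction. a₀ = ⌊√34⌋ = 5; iterate m_{k+1} = d_k·a_k − m_k, d_{k+1} = (34 − m_{k+1}²)/d_k, a_{k+1} = ⌊(a₀ + m_{k+1})/d_{k+1}⌋ (starting m₀ = 0, d₀ = 1), with convergents p_k = a_k·p_{k-1} + p_{k-2}, q_k = a_k·q_{k-1} + q_{k-2} (p₋₁ = 1, q₋₁ = 0):
  k = 0: a₀ = 5; p₀/q₀ = 5/1; p₀² − 34·q₀² = 25 − 34 = -9.
  k = 1: m = 5, d = 9, a = ⌊(5 + 5)/9⌋ = 1; p/q = (1·5 + 1)/(1·1 + 0) = 6/1; p² − 34·q² = 36 − 34 = 2.
  k = 2: m = 4, d = 2, a = ⌊(5 + 4)/2⌋ = 4; p/q = (4·6 + 5)/(4·1 + 1) = 29/5; p² − 34·q² = 841 − 850 = -9.
  k = 3: m = 4, d = 9, a = ⌊(5 + 4)/9⌋ = 1; p/q = (1·29 + 6)/(1·5 + 1) = 35/6; p² − 34·q² = 1225 − 1224 = 1.
  The first convergent with p² − 34·q² = 1 gives the fundamental solution (x₁, y₁) = (35, 6).
Step 2: Apply the recurrence (x_{n+1}, y_{n+1}) = (x₁x_n + 34y₁y_n, x₁y_n + y₁x_n) repeatedly.
  From (x_1, y_1) = (35, 6): x_2 = 35·35 + 34·6·6 = 2449; y_2 = 35·6 + 6·35 = 420.
  From (x_2, y_2) = (2449, 420): x_3 = 35·2449 + 34·6·420 = 171395; y_3 = 35·420 + 6·2449 = 29394.
  From (x_3, y_3) = (171395, 29394): x_4 = 35·171395 + 34·6·29394 = 11995201; y_4 = 35·29394 + 6·171395 = 2057160.
Step 3: Verify x_4² - 34·y_4² = 143884847030401 - 143884847030400 = 1 (should be 1). ✓

(x_1, y_1) = (35, 6); (x_4, y_4) = (11995201, 2057160).


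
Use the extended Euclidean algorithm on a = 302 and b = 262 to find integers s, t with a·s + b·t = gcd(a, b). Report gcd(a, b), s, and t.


Euclidean algorithm on (302, 262) — divide until remainder is 0:
  302 = 1 · 262 + 40
  262 = 6 · 40 + 22
  40 = 1 · 22 + 18
  22 = 1 · 18 + 4
  18 = 4 · 4 + 2
  4 = 2 · 2 + 0
gcd(302, 262) = 2.
Track Bezout coefficients alongside the remainders: start with r₀ = 302 = a·1 + b·0 (s = 1, t = 0) and r₁ = 262 = a·0 + b·1 (s = 0, t = 1); each new remainder r_{k+1} = r_{k-1} − q_k·r_k inherits s_{k+1} = s_{k-1} − q_k·s_k, t_{k+1} = t_{k-1} − q_k·t_k, so r_k = a·s_k + b·t_k at every step:
  q = 1: r = 40, s = 1 − 1·0 = 1, t = 0 − 1·1 = -1  (check: 302·1 + 262·(-1) = 40)
  q = 6: r = 22, s = 0 − 6·1 = -6, t = 1 − 6·(-1) = 7  (check: 302·(-6) + 262·7 = 22)
  q = 1: r = 18, s = 1 − 1·(-6) = 7, t = -1 − 1·7 = -8  (check: 302·7 + 262·(-8) = 18)
  q = 1: r = 4, s = -6 − 1·7 = -13, t = 7 − 1·(-8) = 15  (check: 302·(-13) + 262·15 = 4)
  q = 4: r = 2, s = 7 − 4·(-13) = 59, t = -8 − 4·15 = -68  (check: 302·59 + 262·(-68) = 2)
The row with r = 2 (the gcd) gives the Bezout coefficients s = 59, t = -68.
Result: 302 · (59) + 262 · (-68) = 2.

gcd(302, 262) = 2; s = 59, t = -68 (check: 302·59 + 262·(-68) = 2).


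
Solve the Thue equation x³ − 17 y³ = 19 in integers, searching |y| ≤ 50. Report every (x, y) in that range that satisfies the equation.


The equation is x³ - 17y³ = 19. For fixed y, x³ = 17·y³ + 19, so a solution requires the RHS to be a perfect cube.
Strategy: iterate y from -50 to 50, compute RHS = 17·y³ + 19, and check whether it is a (positive or negative) perfect cube.
Check small values of y:
  y = 0: RHS = 19 is not a perfect cube.
  y = 1: RHS = 36 is not a perfect cube.
  y = -1: RHS = 2 is not a perfect cube.
  y = 2: RHS = 155 is not a perfect cube.
  y = -2: RHS = -117 is not a perfect cube.
  y = 3: RHS = 478 is not a perfect cube.
  y = -3: RHS = -440 is not a perfect cube.
Continuing the search up to |y| = 50 finds no solutions either.
No (x, y) in the scanned range satisfies the equation.

No integer solutions with |y| ≤ 50.


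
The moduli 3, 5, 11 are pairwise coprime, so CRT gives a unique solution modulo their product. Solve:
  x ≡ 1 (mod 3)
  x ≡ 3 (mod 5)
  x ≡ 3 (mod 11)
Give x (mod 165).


Moduli 3, 5, 11 are pairwise coprime; by CRT there is a unique solution modulo M = 3 · 5 · 11 = 165.
Solve pairwise, accumulating the modulus:
  Start with x ≡ 1 (mod 3).
  Combine with x ≡ 3 (mod 5): since gcd(3, 5) = 1, we get a unique residue mod 15.
    Write x = 1 + 3·t and substitute into x ≡ 3 (mod 5): 3·t ≡ 3 − 1 = 2 (mod 5).
    The inverse of 3 mod 5 is 2 (since 3·2 = 6 = 1·5 + 1), so t ≡ 2·2 = 4 ≡ 4 (mod 5).
    Then x = 1 + 3·4 = 13, valid modulo lcm(3, 5) = 15: x ≡ 13 (mod 15).
  Combine with x ≡ 3 (mod 11): since gcd(15, 11) = 1, we get a unique residue mod 165.
    Write x = 13 + 15·t and substitute into x ≡ 3 (mod 11): 15·t ≡ 3 − 13 = -10 (mod 11).
    Reduce coefficients mod 11: 4·t ≡ 1 (mod 11).
    The inverse of 4 mod 11 is 3 (since 4·3 = 12 = 1·11 + 1), so t ≡ 3·1 = 3 ≡ 3 (mod 11).
    Then x = 13 + 15·3 = 58, valid modulo lcm(15, 11) = 165: x ≡ 58 (mod 165).
Verify: 58 mod 3 = 1 ✓, 58 mod 5 = 3 ✓, 58 mod 11 = 3 ✓.

x ≡ 58 (mod 165).


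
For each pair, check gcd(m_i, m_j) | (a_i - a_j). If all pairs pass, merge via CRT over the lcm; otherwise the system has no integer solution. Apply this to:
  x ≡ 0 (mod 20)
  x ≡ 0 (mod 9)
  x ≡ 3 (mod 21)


Moduli 20, 9, 21 are not pairwise coprime, so CRT works modulo lcm(m_i) when all pairwise compatibility conditions hold.
Pairwise compatibility: gcd(m_i, m_j) must divide a_i - a_j for every pair.
Merge one congruence at a time:
  Start: x ≡ 0 (mod 20).
  Combine with x ≡ 0 (mod 9): gcd(20, 9) = 1; 0 - 0 = 0, which IS divisible by 1, so compatible.
    Write x = 0 + 20·t and substitute into x ≡ 0 (mod 9): 20·t ≡ 0 − 0 = 0 (mod 9).
    Reduce coefficients mod 9: 2·t ≡ 0 (mod 9).
    The inverse of 2 mod 9 is 5 (since 2·5 = 10 = 1·9 + 1), so t ≡ 5·0 = 0 ≡ 0 (mod 9).
    Then x = 0 + 20·0 = 0, valid modulo lcm(20, 9) = 180: x ≡ 0 (mod 180).
  Combine with x ≡ 3 (mod 21): gcd(180, 21) = 3; 3 - 0 = 3, which IS divisible by 3, so compatible.
    Write x = 0 + 180·t and substitute into x ≡ 3 (mod 21): 180·t ≡ 3 − 0 = 3 (mod 21).
    Divide the congruence (and modulus) by g = 3: 60·t ≡ 1 (mod 7).
    Reduce coefficients mod 7: 4·t ≡ 1 (mod 7).
    The inverse of 4 mod 7 is 2 (since 4·2 = 8 = 1·7 + 1), so t ≡ 2·1 = 2 ≡ 2 (mod 7).
    Then x = 0 + 180·2 = 360, valid modulo lcm(180, 21) = 1260: x ≡ 360 (mod 1260).
Verify: 360 mod 20 = 0, 360 mod 9 = 0, 360 mod 21 = 3.

x ≡ 360 (mod 1260).


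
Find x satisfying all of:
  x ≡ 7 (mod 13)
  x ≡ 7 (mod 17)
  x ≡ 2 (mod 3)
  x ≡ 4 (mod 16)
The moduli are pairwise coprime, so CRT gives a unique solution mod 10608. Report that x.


Product of moduli M = 13 · 17 · 3 · 16 = 10608.
Merge one congruence at a time:
  Start: x ≡ 7 (mod 13).
  Combine with x ≡ 7 (mod 17); new modulus lcm = 221.
    Write x = 7 + 13·t and substitute into x ≡ 7 (mod 17): 13·t ≡ 7 − 7 = 0 (mod 17).
    The inverse of 13 mod 17 is 4 (since 13·4 = 52 = 3·17 + 1), so t ≡ 4·0 = 0 ≡ 0 (mod 17).
    Then x = 7 + 13·0 = 7, valid modulo lcm(13, 17) = 221: x ≡ 7 (mod 221).
  Combine with x ≡ 2 (mod 3); new modulus lcm = 663.
    Write x = 7 + 221·t and substitute into x ≡ 2 (mod 3): 221·t ≡ 2 − 7 = -5 (mod 3).
    Reduce coefficients mod 3: 2·t ≡ 1 (mod 3).
    The inverse of 2 mod 3 is 2 (since 2·2 = 4 = 1·3 + 1), so t ≡ 2·1 = 2 ≡ 2 (mod 3).
    Then x = 7 + 221·2 = 449, valid modulo lcm(221, 3) = 663: x ≡ 449 (mod 663).
  Combine with x ≡ 4 (mod 16); new modulus lcm = 10608.
    Write x = 449 + 663·t and substitute into x ≡ 4 (mod 16): 663·t ≡ 4 − 449 = -445 (mod 16).
    Reduce coefficients mod 16: 7·t ≡ 3 (mod 16).
    The inverse of 7 mod 16 is 7 (since 7·7 = 49 = 3·16 + 1), so t ≡ 7·3 = 21 ≡ 5 (mod 16).
    Then x = 449 + 663·5 = 3764, valid modulo lcm(663, 16) = 10608: x ≡ 3764 (mod 10608).
Verify against each original: 3764 mod 13 = 7, 3764 mod 17 = 7, 3764 mod 3 = 2, 3764 mod 16 = 4.

x ≡ 3764 (mod 10608).


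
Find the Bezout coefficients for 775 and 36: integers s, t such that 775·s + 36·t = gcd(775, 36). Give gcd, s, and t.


Euclidean algorithm on (775, 36) — divide until remainder is 0:
  775 = 21 · 36 + 19
  36 = 1 · 19 + 17
  19 = 1 · 17 + 2
  17 = 8 · 2 + 1
  2 = 2 · 1 + 0
gcd(775, 36) = 1.
Track Bezout coefficients alongside the remainders: start with r₀ = 775 = a·1 + b·0 (s = 1, t = 0) and r₁ = 36 = a·0 + b·1 (s = 0, t = 1); each new remainder r_{k+1} = r_{k-1} − q_k·r_k inherits s_{k+1} = s_{k-1} − q_k·s_k, t_{k+1} = t_{k-1} − q_k·t_k, so r_k = a·s_k + b·t_k at every step:
  q = 21: r = 19, s = 1 − 21·0 = 1, t = 0 − 21·1 = -21  (check: 775·1 + 36·(-21) = 19)
  q = 1: r = 17, s = 0 − 1·1 = -1, t = 1 − 1·(-21) = 22  (check: 775·(-1) + 36·22 = 17)
  q = 1: r = 2, s = 1 − 1·(-1) = 2, t = -21 − 1·22 = -43  (check: 775·2 + 36·(-43) = 2)
  q = 8: r = 1, s = -1 − 8·2 = -17, t = 22 − 8·(-43) = 366  (check: 775·(-17) + 36·366 = 1)
The row with r = 1 (the gcd) gives the Bezout coefficients s = -17, t = 366.
Result: 775 · (-17) + 36 · (366) = 1.

gcd(775, 36) = 1; s = -17, t = 366 (check: 775·(-17) + 36·366 = 1).


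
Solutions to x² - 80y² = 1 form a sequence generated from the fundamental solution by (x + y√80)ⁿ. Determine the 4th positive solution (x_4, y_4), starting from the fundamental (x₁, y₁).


Step 1: Find the fundamental solution (x₁, y₁) of x² - 80y² = 1.
  Expand √80 as a continued fraction. a₀ = ⌊√80⌋ = 8; iterate m_{k+1} = d_k·a_k − m_k, d_{k+1} = (80 − m_{k+1}²)/d_k, a_{k+1} = ⌊(a₀ + m_{k+1})/d_{k+1}⌋ (starting m₀ = 0, d₀ = 1), with convergents p_k = a_k·p_{k-1} + p_{k-2}, q_k = a_k·q_{k-1} + q_{k-2} (p₋₁ = 1, q₋₁ = 0):
  k = 0: a₀ = 8; p₀/q₀ = 8/1; p₀² − 80·q₀² = 64 − 80 = -16.
  k = 1: m = 8, d = 16, a = ⌊(8 + 8)/16⌋ = 1; p/q = (1·8 + 1)/(1·1 + 0) = 9/1; p² − 80·q² = 81 − 80 = 1.
  The first convergent with p² − 80·q² = 1 gives the fundamental solution (x₁, y₁) = (9, 1).
Step 2: Apply the recurrence (x_{n+1}, y_{n+1}) = (x₁x_n + 80y₁y_n, x₁y_n + y₁x_n) repeatedly.
  From (x_1, y_1) = (9, 1): x_2 = 9·9 + 80·1·1 = 161; y_2 = 9·1 + 1·9 = 18.
  From (x_2, y_2) = (161, 18): x_3 = 9·161 + 80·1·18 = 2889; y_3 = 9·18 + 1·161 = 323.
  From (x_3, y_3) = (2889, 323): x_4 = 9·2889 + 80·1·323 = 51841; y_4 = 9·323 + 1·2889 = 5796.
Step 3: Verify x_4² - 80·y_4² = 2687489281 - 2687489280 = 1 (should be 1). ✓

(x_1, y_1) = (9, 1); (x_4, y_4) = (51841, 5796).


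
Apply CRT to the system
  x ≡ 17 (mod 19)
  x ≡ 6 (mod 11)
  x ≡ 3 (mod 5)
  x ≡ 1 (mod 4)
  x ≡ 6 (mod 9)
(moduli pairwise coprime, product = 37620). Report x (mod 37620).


Product of moduli M = 19 · 11 · 5 · 4 · 9 = 37620.
Merge one congruence at a time:
  Start: x ≡ 17 (mod 19).
  Combine with x ≡ 6 (mod 11); new modulus lcm = 209.
    Write x = 17 + 19·t and substitute into x ≡ 6 (mod 11): 19·t ≡ 6 − 17 = -11 (mod 11).
    Reduce coefficients mod 11: 8·t ≡ 0 (mod 11).
    The inverse of 8 mod 11 is 7 (since 8·7 = 56 = 5·11 + 1), so t ≡ 7·0 = 0 ≡ 0 (mod 11).
    Then x = 17 + 19·0 = 17, valid modulo lcm(19, 11) = 209: x ≡ 17 (mod 209).
  Combine with x ≡ 3 (mod 5); new modulus lcm = 1045.
    Write x = 17 + 209·t and substitute into x ≡ 3 (mod 5): 209·t ≡ 3 − 17 = -14 (mod 5).
    Reduce coefficients mod 5: 4·t ≡ 1 (mod 5).
    The inverse of 4 mod 5 is 4 (since 4·4 = 16 = 3·5 + 1), so t ≡ 4·1 = 4 ≡ 4 (mod 5).
    Then x = 17 + 209·4 = 853, valid modulo lcm(209, 5) = 1045: x ≡ 853 (mod 1045).
  Combine with x ≡ 1 (mod 4); new modulus lcm = 4180.
    Write x = 853 + 1045·t and substitute into x ≡ 1 (mod 4): 1045·t ≡ 1 − 853 = -852 (mod 4).
    Reduce coefficients mod 4: 1·t ≡ 0 (mod 4).
    So t ≡ 0 (mod 4).
    Then x = 853 + 1045·0 = 853, valid modulo lcm(1045, 4) = 4180: x ≡ 853 (mod 4180).
  Combine with x ≡ 6 (mod 9); new modulus lcm = 37620.
    Write x = 853 + 4180·t and substitute into x ≡ 6 (mod 9): 4180·t ≡ 6 − 853 = -847 (mod 9).
    Reduce coefficients mod 9: 4·t ≡ 8 (mod 9).
    The inverse of 4 mod 9 is 7 (since 4·7 = 28 = 3·9 + 1), so t ≡ 7·8 = 56 ≡ 2 (mod 9).
    Then x = 853 + 4180·2 = 9213, valid modulo lcm(4180, 9) = 37620: x ≡ 9213 (mod 37620).
Verify against each original: 9213 mod 19 = 17, 9213 mod 11 = 6, 9213 mod 5 = 3, 9213 mod 4 = 1, 9213 mod 9 = 6.

x ≡ 9213 (mod 37620).


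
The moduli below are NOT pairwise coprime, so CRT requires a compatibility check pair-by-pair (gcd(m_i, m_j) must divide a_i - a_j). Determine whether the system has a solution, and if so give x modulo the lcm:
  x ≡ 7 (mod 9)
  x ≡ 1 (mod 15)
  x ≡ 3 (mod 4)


Moduli 9, 15, 4 are not pairwise coprime, so CRT works modulo lcm(m_i) when all pairwise compatibility conditions hold.
Pairwise compatibility: gcd(m_i, m_j) must divide a_i - a_j for every pair.
Merge one congruence at a time:
  Start: x ≡ 7 (mod 9).
  Combine with x ≡ 1 (mod 15): gcd(9, 15) = 3; 1 - 7 = -6, which IS divisible by 3, so compatible.
    Write x = 7 + 9·t and substitute into x ≡ 1 (mod 15): 9·t ≡ 1 − 7 = -6 (mod 15).
    Divide the congruence (and modulus) by g = 3: 3·t ≡ -2 (mod 5).
    Reduce coefficients mod 5: 3·t ≡ 3 (mod 5).
    The inverse of 3 mod 5 is 2 (since 3·2 = 6 = 1·5 + 1), so t ≡ 2·3 = 6 ≡ 1 (mod 5).
    Then x = 7 + 9·1 = 16, valid modulo lcm(9, 15) = 45: x ≡ 16 (mod 45).
  Combine with x ≡ 3 (mod 4): gcd(45, 4) = 1; 3 - 16 = -13, which IS divisible by 1, so compatible.
    Write x = 16 + 45·t and substitute into x ≡ 3 (mod 4): 45·t ≡ 3 − 16 = -13 (mod 4).
    Reduce coefficients mod 4: 1·t ≡ 3 (mod 4).
    So t ≡ 3 (mod 4).
    Then x = 16 + 45·3 = 151, valid modulo lcm(45, 4) = 180: x ≡ 151 (mod 180).
Verify: 151 mod 9 = 7, 151 mod 15 = 1, 151 mod 4 = 3.

x ≡ 151 (mod 180).


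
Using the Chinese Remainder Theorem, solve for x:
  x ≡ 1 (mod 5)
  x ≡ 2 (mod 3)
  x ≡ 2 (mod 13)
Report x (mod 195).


Moduli 5, 3, 13 are pairwise coprime; by CRT there is a unique solution modulo M = 5 · 3 · 13 = 195.
Solve pairwise, accumulating the modulus:
  Start with x ≡ 1 (mod 5).
  Combine with x ≡ 2 (mod 3): since gcd(5, 3) = 1, we get a unique residue mod 15.
    Write x = 1 + 5·t and substitute into x ≡ 2 (mod 3): 5·t ≡ 2 − 1 = 1 (mod 3).
    Reduce coefficients mod 3: 2·t ≡ 1 (mod 3).
    The inverse of 2 mod 3 is 2 (since 2·2 = 4 = 1·3 + 1), so t ≡ 2·1 = 2 ≡ 2 (mod 3).
    Then x = 1 + 5·2 = 11, valid modulo lcm(5, 3) = 15: x ≡ 11 (mod 15).
  Combine with x ≡ 2 (mod 13): since gcd(15, 13) = 1, we get a unique residue mod 195.
    Write x = 11 + 15·t and substitute into x ≡ 2 (mod 13): 15·t ≡ 2 − 11 = -9 (mod 13).
    Reduce coefficients mod 13: 2·t ≡ 4 (mod 13).
    The inverse of 2 mod 13 is 7 (since 2·7 = 14 = 1·13 + 1), so t ≡ 7·4 = 28 ≡ 2 (mod 13).
    Then x = 11 + 15·2 = 41, valid modulo lcm(15, 13) = 195: x ≡ 41 (mod 195).
Verify: 41 mod 5 = 1 ✓, 41 mod 3 = 2 ✓, 41 mod 13 = 2 ✓.

x ≡ 41 (mod 195).


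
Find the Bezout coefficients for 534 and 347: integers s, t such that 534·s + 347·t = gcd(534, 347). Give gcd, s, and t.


Euclidean algorithm on (534, 347) — divide until remainder is 0:
  534 = 1 · 347 + 187
  347 = 1 · 187 + 160
  187 = 1 · 160 + 27
  160 = 5 · 27 + 25
  27 = 1 · 25 + 2
  25 = 12 · 2 + 1
  2 = 2 · 1 + 0
gcd(534, 347) = 1.
Track Bezout coefficients alongside the remainders: start with r₀ = 534 = a·1 + b·0 (s = 1, t = 0) and r₁ = 347 = a·0 + b·1 (s = 0, t = 1); each new remainder r_{k+1} = r_{k-1} − q_k·r_k inherits s_{k+1} = s_{k-1} − q_k·s_k, t_{k+1} = t_{k-1} − q_k·t_k, so r_k = a·s_k + b·t_k at every step:
  q = 1: r = 187, s = 1 − 1·0 = 1, t = 0 − 1·1 = -1  (check: 534·1 + 347·(-1) = 187)
  q = 1: r = 160, s = 0 − 1·1 = -1, t = 1 − 1·(-1) = 2  (check: 534·(-1) + 347·2 = 160)
  q = 1: r = 27, s = 1 − 1·(-1) = 2, t = -1 − 1·2 = -3  (check: 534·2 + 347·(-3) = 27)
  q = 5: r = 25, s = -1 − 5·2 = -11, t = 2 − 5·(-3) = 17  (check: 534·(-11) + 347·17 = 25)
  q = 1: r = 2, s = 2 − 1·(-11) = 13, t = -3 − 1·17 = -20  (check: 534·13 + 347·(-20) = 2)
  q = 12: r = 1, s = -11 − 12·13 = -167, t = 17 − 12·(-20) = 257  (check: 534·(-167) + 347·257 = 1)
The row with r = 1 (the gcd) gives the Bezout coefficients s = -167, t = 257.
Result: 534 · (-167) + 347 · (257) = 1.

gcd(534, 347) = 1; s = -167, t = 257 (check: 534·(-167) + 347·257 = 1).


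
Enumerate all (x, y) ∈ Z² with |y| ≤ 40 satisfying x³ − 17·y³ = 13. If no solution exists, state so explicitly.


The equation is x³ - 17y³ = 13. For fixed y, x³ = 17·y³ + 13, so a solution requires the RHS to be a perfect cube.
Strategy: iterate y from -40 to 40, compute RHS = 17·y³ + 13, and check whether it is a (positive or negative) perfect cube.
Check small values of y:
  y = 0: RHS = 13 is not a perfect cube.
  y = 1: RHS = 30 is not a perfect cube.
  y = -1: RHS = -4 is not a perfect cube.
  y = 2: RHS = 149 is not a perfect cube.
  y = -2: RHS = -123 is not a perfect cube.
  y = 3: RHS = 472 is not a perfect cube.
  y = -3: RHS = -446 is not a perfect cube.
Continuing the search up to |y| = 40 finds no solutions either.
No (x, y) in the scanned range satisfies the equation.

No integer solutions with |y| ≤ 40.


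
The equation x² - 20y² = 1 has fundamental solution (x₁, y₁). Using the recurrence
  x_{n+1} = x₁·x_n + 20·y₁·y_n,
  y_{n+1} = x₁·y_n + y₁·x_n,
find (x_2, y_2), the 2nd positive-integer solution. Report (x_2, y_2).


Step 1: Find the fundamental solution (x₁, y₁) of x² - 20y² = 1.
  Expand √20 as a continued fraction. a₀ = ⌊√20⌋ = 4; iterate m_{k+1} = d_k·a_k − m_k, d_{k+1} = (20 − m_{k+1}²)/d_k, a_{k+1} = ⌊(a₀ + m_{k+1})/d_{k+1}⌋ (starting m₀ = 0, d₀ = 1), with convergents p_k = a_k·p_{k-1} + p_{k-2}, q_k = a_k·q_{k-1} + q_{k-2} (p₋₁ = 1, q₋₁ = 0):
  k = 0: a₀ = 4; p₀/q₀ = 4/1; p₀² − 20·q₀² = 16 − 20 = -4.
  k = 1: m = 4, d = 4, a = ⌊(4 + 4)/4⌋ = 2; p/q = (2·4 + 1)/(2·1 + 0) = 9/2; p² − 20·q² = 81 − 80 = 1.
  The first convergent with p² − 20·q² = 1 gives the fundamental solution (x₁, y₁) = (9, 2).
Step 2: Apply the recurrence (x_{n+1}, y_{n+1}) = (x₁x_n + 20y₁y_n, x₁y_n + y₁x_n) repeatedly.
  From (x_1, y_1) = (9, 2): x_2 = 9·9 + 20·2·2 = 161; y_2 = 9·2 + 2·9 = 36.
Step 3: Verify x_2² - 20·y_2² = 25921 - 25920 = 1 (should be 1). ✓

(x_1, y_1) = (9, 2); (x_2, y_2) = (161, 36).


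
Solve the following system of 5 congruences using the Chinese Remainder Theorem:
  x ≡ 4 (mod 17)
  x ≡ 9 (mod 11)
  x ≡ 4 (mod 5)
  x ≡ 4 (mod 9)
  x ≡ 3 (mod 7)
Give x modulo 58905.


Product of moduli M = 17 · 11 · 5 · 9 · 7 = 58905.
Merge one congruence at a time:
  Start: x ≡ 4 (mod 17).
  Combine with x ≡ 9 (mod 11); new modulus lcm = 187.
    Write x = 4 + 17·t and substitute into x ≡ 9 (mod 11): 17·t ≡ 9 − 4 = 5 (mod 11).
    Reduce coefficients mod 11: 6·t ≡ 5 (mod 11).
    The inverse of 6 mod 11 is 2 (since 6·2 = 12 = 1·11 + 1), so t ≡ 2·5 = 10 ≡ 10 (mod 11).
    Then x = 4 + 17·10 = 174, valid modulo lcm(17, 11) = 187: x ≡ 174 (mod 187).
  Combine with x ≡ 4 (mod 5); new modulus lcm = 935.
    Write x = 174 + 187·t and substitute into x ≡ 4 (mod 5): 187·t ≡ 4 − 174 = -170 (mod 5).
    Reduce coefficients mod 5: 2·t ≡ 0 (mod 5).
    The inverse of 2 mod 5 is 3 (since 2·3 = 6 = 1·5 + 1), so t ≡ 3·0 = 0 ≡ 0 (mod 5).
    Then x = 174 + 187·0 = 174, valid modulo lcm(187, 5) = 935: x ≡ 174 (mod 935).
  Combine with x ≡ 4 (mod 9); new modulus lcm = 8415.
    Write x = 174 + 935·t and substitute into x ≡ 4 (mod 9): 935·t ≡ 4 − 174 = -170 (mod 9).
    Reduce coefficients mod 9: 8·t ≡ 1 (mod 9).
    The inverse of 8 mod 9 is 8 (since 8·8 = 64 = 7·9 + 1), so t ≡ 8·1 = 8 ≡ 8 (mod 9).
    Then x = 174 + 935·8 = 7654, valid modulo lcm(935, 9) = 8415: x ≡ 7654 (mod 8415).
  Combine with x ≡ 3 (mod 7); new modulus lcm = 58905.
    Write x = 7654 + 8415·t and substitute into x ≡ 3 (mod 7): 8415·t ≡ 3 − 7654 = -7651 (mod 7).
    Reduce coefficients mod 7: 1·t ≡ 0 (mod 7).
    So t ≡ 0 (mod 7).
    Then x = 7654 + 8415·0 = 7654, valid modulo lcm(8415, 7) = 58905: x ≡ 7654 (mod 58905).
Verify against each original: 7654 mod 17 = 4, 7654 mod 11 = 9, 7654 mod 5 = 4, 7654 mod 9 = 4, 7654 mod 7 = 3.

x ≡ 7654 (mod 58905).


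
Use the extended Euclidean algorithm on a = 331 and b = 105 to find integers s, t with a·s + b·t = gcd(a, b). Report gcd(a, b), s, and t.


Euclidean algorithm on (331, 105) — divide until remainder is 0:
  331 = 3 · 105 + 16
  105 = 6 · 16 + 9
  16 = 1 · 9 + 7
  9 = 1 · 7 + 2
  7 = 3 · 2 + 1
  2 = 2 · 1 + 0
gcd(331, 105) = 1.
Track Bezout coefficients alongside the remainders: start with r₀ = 331 = a·1 + b·0 (s = 1, t = 0) and r₁ = 105 = a·0 + b·1 (s = 0, t = 1); each new remainder r_{k+1} = r_{k-1} − q_k·r_k inherits s_{k+1} = s_{k-1} − q_k·s_k, t_{k+1} = t_{k-1} − q_k·t_k, so r_k = a·s_k + b·t_k at every step:
  q = 3: r = 16, s = 1 − 3·0 = 1, t = 0 − 3·1 = -3  (check: 331·1 + 105·(-3) = 16)
  q = 6: r = 9, s = 0 − 6·1 = -6, t = 1 − 6·(-3) = 19  (check: 331·(-6) + 105·19 = 9)
  q = 1: r = 7, s = 1 − 1·(-6) = 7, t = -3 − 1·19 = -22  (check: 331·7 + 105·(-22) = 7)
  q = 1: r = 2, s = -6 − 1·7 = -13, t = 19 − 1·(-22) = 41  (check: 331·(-13) + 105·41 = 2)
  q = 3: r = 1, s = 7 − 3·(-13) = 46, t = -22 − 3·41 = -145  (check: 331·46 + 105·(-145) = 1)
The row with r = 1 (the gcd) gives the Bezout coefficients s = 46, t = -145.
Result: 331 · (46) + 105 · (-145) = 1.

gcd(331, 105) = 1; s = 46, t = -145 (check: 331·46 + 105·(-145) = 1).


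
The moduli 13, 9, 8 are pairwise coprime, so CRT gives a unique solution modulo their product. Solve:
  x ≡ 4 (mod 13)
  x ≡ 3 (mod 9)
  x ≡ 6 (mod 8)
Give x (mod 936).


Moduli 13, 9, 8 are pairwise coprime; by CRT there is a unique solution modulo M = 13 · 9 · 8 = 936.
Solve pairwise, accumulating the modulus:
  Start with x ≡ 4 (mod 13).
  Combine with x ≡ 3 (mod 9): since gcd(13, 9) = 1, we get a unique residue mod 117.
    Write x = 4 + 13·t and substitute into x ≡ 3 (mod 9): 13·t ≡ 3 − 4 = -1 (mod 9).
    Reduce coefficients mod 9: 4·t ≡ 8 (mod 9).
    The inverse of 4 mod 9 is 7 (since 4·7 = 28 = 3·9 + 1), so t ≡ 7·8 = 56 ≡ 2 (mod 9).
    Then x = 4 + 13·2 = 30, valid modulo lcm(13, 9) = 117: x ≡ 30 (mod 117).
  Combine with x ≡ 6 (mod 8): since gcd(117, 8) = 1, we get a unique residue mod 936.
    Write x = 30 + 117·t and substitute into x ≡ 6 (mod 8): 117·t ≡ 6 − 30 = -24 (mod 8).
    Reduce coefficients mod 8: 5·t ≡ 0 (mod 8).
    The inverse of 5 mod 8 is 5 (since 5·5 = 25 = 3·8 + 1), so t ≡ 5·0 = 0 ≡ 0 (mod 8).
    Then x = 30 + 117·0 = 30, valid modulo lcm(117, 8) = 936: x ≡ 30 (mod 936).
Verify: 30 mod 13 = 4 ✓, 30 mod 9 = 3 ✓, 30 mod 8 = 6 ✓.

x ≡ 30 (mod 936).


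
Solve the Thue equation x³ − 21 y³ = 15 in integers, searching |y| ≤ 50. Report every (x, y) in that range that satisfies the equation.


The equation is x³ - 21y³ = 15. For fixed y, x³ = 21·y³ + 15, so a solution requires the RHS to be a perfect cube.
Strategy: iterate y from -50 to 50, compute RHS = 21·y³ + 15, and check whether it is a (positive or negative) perfect cube.
Check small values of y:
  y = 0: RHS = 15 is not a perfect cube.
  y = 1: RHS = 36 is not a perfect cube.
  y = -1: RHS = -6 is not a perfect cube.
  y = 2: RHS = 183 is not a perfect cube.
  y = -2: RHS = -153 is not a perfect cube.
  y = 3: RHS = 582 is not a perfect cube.
  y = -3: RHS = -552 is not a perfect cube.
Continuing the search up to |y| = 50 finds no solutions either.
No (x, y) in the scanned range satisfies the equation.

No integer solutions with |y| ≤ 50.


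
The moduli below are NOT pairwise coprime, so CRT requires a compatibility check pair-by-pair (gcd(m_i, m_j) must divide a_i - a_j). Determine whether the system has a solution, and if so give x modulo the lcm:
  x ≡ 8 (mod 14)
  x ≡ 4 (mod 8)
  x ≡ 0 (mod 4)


Moduli 14, 8, 4 are not pairwise coprime, so CRT works modulo lcm(m_i) when all pairwise compatibility conditions hold.
Pairwise compatibility: gcd(m_i, m_j) must divide a_i - a_j for every pair.
Merge one congruence at a time:
  Start: x ≡ 8 (mod 14).
  Combine with x ≡ 4 (mod 8): gcd(14, 8) = 2; 4 - 8 = -4, which IS divisible by 2, so compatible.
    Write x = 8 + 14·t and substitute into x ≡ 4 (mod 8): 14·t ≡ 4 − 8 = -4 (mod 8).
    Divide the congruence (and modulus) by g = 2: 7·t ≡ -2 (mod 4).
    Reduce coefficients mod 4: 3·t ≡ 2 (mod 4).
    The inverse of 3 mod 4 is 3 (since 3·3 = 9 = 2·4 + 1), so t ≡ 3·2 = 6 ≡ 2 (mod 4).
    Then x = 8 + 14·2 = 36, valid modulo lcm(14, 8) = 56: x ≡ 36 (mod 56).
  Combine with x ≡ 0 (mod 4): gcd(56, 4) = 4; 0 - 36 = -36, which IS divisible by 4, so compatible.
    Write x = 36 + 56·t and substitute into x ≡ 0 (mod 4): 56·t ≡ 0 − 36 = -36 (mod 4).
    Divide the congruence (and modulus) by g = 4: 14·t ≡ -9 (mod 1).
    Modulo 1 every t works; take t = 0.
    Then x = 36 + 56·0 = 36, valid modulo lcm(56, 4) = 56: x ≡ 36 (mod 56).
Verify: 36 mod 14 = 8, 36 mod 8 = 4, 36 mod 4 = 0.

x ≡ 36 (mod 56).


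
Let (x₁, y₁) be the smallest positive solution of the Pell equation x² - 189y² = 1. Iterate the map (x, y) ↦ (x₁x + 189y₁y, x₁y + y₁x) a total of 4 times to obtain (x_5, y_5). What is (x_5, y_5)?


Step 1: Find the fundamental solution (x₁, y₁) of x² - 189y² = 1.
  Expand √189 as a continued fraction. a₀ = ⌊√189⌋ = 13; iterate m_{k+1} = d_k·a_k − m_k, d_{k+1} = (189 − m_{k+1}²)/d_k, a_{k+1} = ⌊(a₀ + m_{k+1})/d_{k+1}⌋ (starting m₀ = 0, d₀ = 1), with convergents p_k = a_k·p_{k-1} + p_{k-2}, q_k = a_k·q_{k-1} + q_{k-2} (p₋₁ = 1, q₋₁ = 0):
  k = 0: a₀ = 13; p₀/q₀ = 13/1; p₀² − 189·q₀² = 169 − 189 = -20.
  k = 1: m = 13, d = 20, a = ⌊(13 + 13)/20⌋ = 1; p/q = (1·13 + 1)/(1·1 + 0) = 14/1; p² − 189·q² = 196 − 189 = 7.
  k = 2: m = 7, d = 7, a = ⌊(13 + 7)/7⌋ = 2; p/q = (2·14 + 13)/(2·1 + 1) = 41/3; p² − 189·q² = 1681 − 1701 = -20.
  k = 3: m = 7, d = 20, a = ⌊(13 + 7)/20⌋ = 1; p/q = (1·41 + 14)/(1·3 + 1) = 55/4; p² − 189·q² = 3025 − 3024 = 1.
  The first convergent with p² − 189·q² = 1 gives the fundamental solution (x₁, y₁) = (55, 4).
Step 2: Apply the recurrence (x_{n+1}, y_{n+1}) = (x₁x_n + 189y₁y_n, x₁y_n + y₁x_n) repeatedly.
  From (x_1, y_1) = (55, 4): x_2 = 55·55 + 189·4·4 = 6049; y_2 = 55·4 + 4·55 = 440.
  From (x_2, y_2) = (6049, 440): x_3 = 55·6049 + 189·4·440 = 665335; y_3 = 55·440 + 4·6049 = 48396.
  From (x_3, y_3) = (665335, 48396): x_4 = 55·665335 + 189·4·48396 = 73180801; y_4 = 55·48396 + 4·665335 = 5323120.
  From (x_4, y_4) = (73180801, 5323120): x_5 = 55·73180801 + 189·4·5323120 = 8049222775; y_5 = 55·5323120 + 4·73180801 = 585494804.
Step 3: Verify x_5² - 189·y_5² = 64789987281578700625 - 64789987281578700624 = 1 (should be 1). ✓

(x_1, y_1) = (55, 4); (x_5, y_5) = (8049222775, 585494804).


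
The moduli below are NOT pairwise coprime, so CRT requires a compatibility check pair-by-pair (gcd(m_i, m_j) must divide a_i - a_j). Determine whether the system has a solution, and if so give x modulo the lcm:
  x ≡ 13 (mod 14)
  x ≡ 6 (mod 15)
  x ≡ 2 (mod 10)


Moduli 14, 15, 10 are not pairwise coprime, so CRT works modulo lcm(m_i) when all pairwise compatibility conditions hold.
Pairwise compatibility: gcd(m_i, m_j) must divide a_i - a_j for every pair.
Merge one congruence at a time:
  Start: x ≡ 13 (mod 14).
  Combine with x ≡ 6 (mod 15): gcd(14, 15) = 1; 6 - 13 = -7, which IS divisible by 1, so compatible.
    Write x = 13 + 14·t and substitute into x ≡ 6 (mod 15): 14·t ≡ 6 − 13 = -7 (mod 15).
    Reduce coefficients mod 15: 14·t ≡ 8 (mod 15).
    The inverse of 14 mod 15 is 14 (since 14·14 = 196 = 13·15 + 1), so t ≡ 14·8 = 112 ≡ 7 (mod 15).
    Then x = 13 + 14·7 = 111, valid modulo lcm(14, 15) = 210: x ≡ 111 (mod 210).
  Combine with x ≡ 2 (mod 10): gcd(210, 10) = 10, and 2 - 111 = -109 is NOT divisible by 10.
    ⇒ system is inconsistent (no integer solution).

No solution (the system is inconsistent).


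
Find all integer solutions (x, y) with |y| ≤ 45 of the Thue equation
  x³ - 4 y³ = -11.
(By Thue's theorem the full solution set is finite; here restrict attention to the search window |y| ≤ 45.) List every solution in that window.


The equation is x³ - 4y³ = -11. For fixed y, x³ = 4·y³ − 11, so a solution requires the RHS to be a perfect cube.
Strategy: iterate y from -45 to 45, compute RHS = 4·y³ − 11, and check whether it is a (positive or negative) perfect cube.
Check small values of y:
  y = 0: RHS = -11 is not a perfect cube.
  y = 1: RHS = -7 is not a perfect cube.
  y = -1: RHS = -15 is not a perfect cube.
  y = 2: RHS = 21 is not a perfect cube.
  y = -2: RHS = -43 is not a perfect cube.
  y = 3: RHS = 97 is not a perfect cube.
  y = -3: RHS = -119 is not a perfect cube.
Continuing the search up to |y| = 45 finds no solutions either.
No (x, y) in the scanned range satisfies the equation.

No integer solutions with |y| ≤ 45.


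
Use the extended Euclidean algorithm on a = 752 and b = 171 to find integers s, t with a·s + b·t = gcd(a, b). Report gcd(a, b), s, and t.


Euclidean algorithm on (752, 171) — divide until remainder is 0:
  752 = 4 · 171 + 68
  171 = 2 · 68 + 35
  68 = 1 · 35 + 33
  35 = 1 · 33 + 2
  33 = 16 · 2 + 1
  2 = 2 · 1 + 0
gcd(752, 171) = 1.
Track Bezout coefficients alongside the remainders: start with r₀ = 752 = a·1 + b·0 (s = 1, t = 0) and r₁ = 171 = a·0 + b·1 (s = 0, t = 1); each new remainder r_{k+1} = r_{k-1} − q_k·r_k inherits s_{k+1} = s_{k-1} − q_k·s_k, t_{k+1} = t_{k-1} − q_k·t_k, so r_k = a·s_k + b·t_k at every step:
  q = 4: r = 68, s = 1 − 4·0 = 1, t = 0 − 4·1 = -4  (check: 752·1 + 171·(-4) = 68)
  q = 2: r = 35, s = 0 − 2·1 = -2, t = 1 − 2·(-4) = 9  (check: 752·(-2) + 171·9 = 35)
  q = 1: r = 33, s = 1 − 1·(-2) = 3, t = -4 − 1·9 = -13  (check: 752·3 + 171·(-13) = 33)
  q = 1: r = 2, s = -2 − 1·3 = -5, t = 9 − 1·(-13) = 22  (check: 752·(-5) + 171·22 = 2)
  q = 16: r = 1, s = 3 − 16·(-5) = 83, t = -13 − 16·22 = -365  (check: 752·83 + 171·(-365) = 1)
The row with r = 1 (the gcd) gives the Bezout coefficients s = 83, t = -365.
Result: 752 · (83) + 171 · (-365) = 1.

gcd(752, 171) = 1; s = 83, t = -365 (check: 752·83 + 171·(-365) = 1).


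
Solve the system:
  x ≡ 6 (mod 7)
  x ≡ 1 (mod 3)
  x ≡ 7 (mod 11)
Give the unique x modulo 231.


Moduli 7, 3, 11 are pairwise coprime; by CRT there is a unique solution modulo M = 7 · 3 · 11 = 231.
Solve pairwise, accumulating the modulus:
  Start with x ≡ 6 (mod 7).
  Combine with x ≡ 1 (mod 3): since gcd(7, 3) = 1, we get a unique residue mod 21.
    Write x = 6 + 7·t and substitute into x ≡ 1 (mod 3): 7·t ≡ 1 − 6 = -5 (mod 3).
    Reduce coefficients mod 3: 1·t ≡ 1 (mod 3).
    So t ≡ 1 (mod 3).
    Then x = 6 + 7·1 = 13, valid modulo lcm(7, 3) = 21: x ≡ 13 (mod 21).
  Combine with x ≡ 7 (mod 11): since gcd(21, 11) = 1, we get a unique residue mod 231.
    Write x = 13 + 21·t and substitute into x ≡ 7 (mod 11): 21·t ≡ 7 − 13 = -6 (mod 11).
    Reduce coefficients mod 11: 10·t ≡ 5 (mod 11).
    The inverse of 10 mod 11 is 10 (since 10·10 = 100 = 9·11 + 1), so t ≡ 10·5 = 50 ≡ 6 (mod 11).
    Then x = 13 + 21·6 = 139, valid modulo lcm(21, 11) = 231: x ≡ 139 (mod 231).
Verify: 139 mod 7 = 6 ✓, 139 mod 3 = 1 ✓, 139 mod 11 = 7 ✓.

x ≡ 139 (mod 231).


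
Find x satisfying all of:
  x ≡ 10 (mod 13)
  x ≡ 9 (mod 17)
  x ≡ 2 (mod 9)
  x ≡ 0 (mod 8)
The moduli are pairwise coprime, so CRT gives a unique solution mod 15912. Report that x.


Product of moduli M = 13 · 17 · 9 · 8 = 15912.
Merge one congruence at a time:
  Start: x ≡ 10 (mod 13).
  Combine with x ≡ 9 (mod 17); new modulus lcm = 221.
    Write x = 10 + 13·t and substitute into x ≡ 9 (mod 17): 13·t ≡ 9 − 10 = -1 (mod 17).
    Reduce coefficients mod 17: 13·t ≡ 16 (mod 17).
    The inverse of 13 mod 17 is 4 (since 13·4 = 52 = 3·17 + 1), so t ≡ 4·16 = 64 ≡ 13 (mod 17).
    Then x = 10 + 13·13 = 179, valid modulo lcm(13, 17) = 221: x ≡ 179 (mod 221).
  Combine with x ≡ 2 (mod 9); new modulus lcm = 1989.
    Write x = 179 + 221·t and substitute into x ≡ 2 (mod 9): 221·t ≡ 2 − 179 = -177 (mod 9).
    Reduce coefficients mod 9: 5·t ≡ 3 (mod 9).
    The inverse of 5 mod 9 is 2 (since 5·2 = 10 = 1·9 + 1), so t ≡ 2·3 = 6 ≡ 6 (mod 9).
    Then x = 179 + 221·6 = 1505, valid modulo lcm(221, 9) = 1989: x ≡ 1505 (mod 1989).
  Combine with x ≡ 0 (mod 8); new modulus lcm = 15912.
    Write x = 1505 + 1989·t and substitute into x ≡ 0 (mod 8): 1989·t ≡ 0 − 1505 = -1505 (mod 8).
    Reduce coefficients mod 8: 5·t ≡ 7 (mod 8).
    The inverse of 5 mod 8 is 5 (since 5·5 = 25 = 3·8 + 1), so t ≡ 5·7 = 35 ≡ 3 (mod 8).
    Then x = 1505 + 1989·3 = 7472, valid modulo lcm(1989, 8) = 15912: x ≡ 7472 (mod 15912).
Verify against each original: 7472 mod 13 = 10, 7472 mod 17 = 9, 7472 mod 9 = 2, 7472 mod 8 = 0.

x ≡ 7472 (mod 15912).


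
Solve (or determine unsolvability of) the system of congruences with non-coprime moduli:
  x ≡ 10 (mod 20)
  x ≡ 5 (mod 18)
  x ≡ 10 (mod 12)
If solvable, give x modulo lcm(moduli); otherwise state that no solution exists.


Moduli 20, 18, 12 are not pairwise coprime, so CRT works modulo lcm(m_i) when all pairwise compatibility conditions hold.
Pairwise compatibility: gcd(m_i, m_j) must divide a_i - a_j for every pair.
Merge one congruence at a time:
  Start: x ≡ 10 (mod 20).
  Combine with x ≡ 5 (mod 18): gcd(20, 18) = 2, and 5 - 10 = -5 is NOT divisible by 2.
    ⇒ system is inconsistent (no integer solution).

No solution (the system is inconsistent).


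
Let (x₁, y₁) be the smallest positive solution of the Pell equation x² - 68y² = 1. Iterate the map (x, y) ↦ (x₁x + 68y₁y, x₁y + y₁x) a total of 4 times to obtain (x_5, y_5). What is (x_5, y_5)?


Step 1: Find the fundamental solution (x₁, y₁) of x² - 68y² = 1.
  Expand √68 as a continued fraction. a₀ = ⌊√68⌋ = 8; iterate m_{k+1} = d_k·a_k − m_k, d_{k+1} = (68 − m_{k+1}²)/d_k, a_{k+1} = ⌊(a₀ + m_{k+1})/d_{k+1}⌋ (starting m₀ = 0, d₀ = 1), with convergents p_k = a_k·p_{k-1} + p_{k-2}, q_k = a_k·q_{k-1} + q_{k-2} (p₋₁ = 1, q₋₁ = 0):
  k = 0: a₀ = 8; p₀/q₀ = 8/1; p₀² − 68·q₀² = 64 − 68 = -4.
  k = 1: m = 8, d = 4, a = ⌊(8 + 8)/4⌋ = 4; p/q = (4·8 + 1)/(4·1 + 0) = 33/4; p² − 68·q² = 1089 − 1088 = 1.
  The first convergent with p² − 68·q² = 1 gives the fundamental solution (x₁, y₁) = (33, 4).
Step 2: Apply the recurrence (x_{n+1}, y_{n+1}) = (x₁x_n + 68y₁y_n, x₁y_n + y₁x_n) repeatedly.
  From (x_1, y_1) = (33, 4): x_2 = 33·33 + 68·4·4 = 2177; y_2 = 33·4 + 4·33 = 264.
  From (x_2, y_2) = (2177, 264): x_3 = 33·2177 + 68·4·264 = 143649; y_3 = 33·264 + 4·2177 = 17420.
  From (x_3, y_3) = (143649, 17420): x_4 = 33·143649 + 68·4·17420 = 9478657; y_4 = 33·17420 + 4·143649 = 1149456.
  From (x_4, y_4) = (9478657, 1149456): x_5 = 33·9478657 + 68·4·1149456 = 625447713; y_5 = 33·1149456 + 4·9478657 = 75846676.
Step 3: Verify x_5² - 68·y_5² = 391184841696930369 - 391184841696930368 = 1 (should be 1). ✓

(x_1, y_1) = (33, 4); (x_5, y_5) = (625447713, 75846676).


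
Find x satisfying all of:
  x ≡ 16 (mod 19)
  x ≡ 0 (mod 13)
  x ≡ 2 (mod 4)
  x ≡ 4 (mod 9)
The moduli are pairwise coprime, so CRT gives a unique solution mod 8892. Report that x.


Product of moduli M = 19 · 13 · 4 · 9 = 8892.
Merge one congruence at a time:
  Start: x ≡ 16 (mod 19).
  Combine with x ≡ 0 (mod 13); new modulus lcm = 247.
    Write x = 16 + 19·t and substitute into x ≡ 0 (mod 13): 19·t ≡ 0 − 16 = -16 (mod 13).
    Reduce coefficients mod 13: 6·t ≡ 10 (mod 13).
    The inverse of 6 mod 13 is 11 (since 6·11 = 66 = 5·13 + 1), so t ≡ 11·10 = 110 ≡ 6 (mod 13).
    Then x = 16 + 19·6 = 130, valid modulo lcm(19, 13) = 247: x ≡ 130 (mod 247).
  Combine with x ≡ 2 (mod 4); new modulus lcm = 988.
    Write x = 130 + 247·t and substitute into x ≡ 2 (mod 4): 247·t ≡ 2 − 130 = -128 (mod 4).
    Reduce coefficients mod 4: 3·t ≡ 0 (mod 4).
    The inverse of 3 mod 4 is 3 (since 3·3 = 9 = 2·4 + 1), so t ≡ 3·0 = 0 ≡ 0 (mod 4).
    Then x = 130 + 247·0 = 130, valid modulo lcm(247, 4) = 988: x ≡ 130 (mod 988).
  Combine with x ≡ 4 (mod 9); new modulus lcm = 8892.
    Write x = 130 + 988·t and substitute into x ≡ 4 (mod 9): 988·t ≡ 4 − 130 = -126 (mod 9).
    Reduce coefficients mod 9: 7·t ≡ 0 (mod 9).
    The inverse of 7 mod 9 is 4 (since 7·4 = 28 = 3·9 + 1), so t ≡ 4·0 = 0 ≡ 0 (mod 9).
    Then x = 130 + 988·0 = 130, valid modulo lcm(988, 9) = 8892: x ≡ 130 (mod 8892).
Verify against each original: 130 mod 19 = 16, 130 mod 13 = 0, 130 mod 4 = 2, 130 mod 9 = 4.

x ≡ 130 (mod 8892).
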